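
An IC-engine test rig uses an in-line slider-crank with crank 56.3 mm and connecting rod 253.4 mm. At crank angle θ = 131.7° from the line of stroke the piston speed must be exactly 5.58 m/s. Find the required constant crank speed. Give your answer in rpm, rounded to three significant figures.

1490

For an in-line slider-crank, |v_piston| = rω|sinθ|·[1 + r cosθ/√(L² − r² sin²θ)].
With r = 0.0563 m, L = 0.2534 m, θ = 131.7°: the bracketed kinematic factor |dx/dθ| = 0.035736 m.
ω = v/|dx/dθ| = 5.58/0.035736 = 156.15 rad/s.
N = 60ω/(2π) = 1491.1 rpm.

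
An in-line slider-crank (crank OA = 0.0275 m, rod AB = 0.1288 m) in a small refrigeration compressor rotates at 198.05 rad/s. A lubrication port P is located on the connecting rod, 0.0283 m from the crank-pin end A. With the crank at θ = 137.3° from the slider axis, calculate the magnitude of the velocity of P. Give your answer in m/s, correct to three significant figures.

4.74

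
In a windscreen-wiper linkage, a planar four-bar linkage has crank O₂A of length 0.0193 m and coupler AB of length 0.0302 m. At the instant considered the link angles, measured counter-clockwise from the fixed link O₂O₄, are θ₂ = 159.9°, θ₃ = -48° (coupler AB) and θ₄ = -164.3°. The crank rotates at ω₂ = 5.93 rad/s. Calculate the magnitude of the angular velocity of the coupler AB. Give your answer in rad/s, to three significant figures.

2.47

ω₂ = 5.93 rad/s
Differentiating the loop-closure r₂e^{iθ₂}+r₃e^{iθ₃}=r₁+r₄e^{iθ₄} gives r₂ω₂e^{iθ₂}+r₃ω₃e^{iθ₃}=r₄ω₄e^{iθ₄}.
Eliminating the other unknown: ω₃ = r₂ω₂ sin(θ₄−θ₂) / [r₃ sin(θ₃−θ₄)].
Numerator sine = +0.58496; denominator sine = +0.89649.
Result = 0.0193·5.93·(+0.58496) / (0.0302·(+0.89649)) = +2.4728 rad/s; magnitude 2.4728 rad/s.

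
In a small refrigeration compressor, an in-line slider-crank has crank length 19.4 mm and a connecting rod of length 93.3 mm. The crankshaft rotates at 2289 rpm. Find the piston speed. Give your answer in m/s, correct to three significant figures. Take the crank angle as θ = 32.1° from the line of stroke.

ω = 2π·2289/60 = 239.7 rad/s
For an in-line slider-crank, x = r cosθ + √(L² − r² sin²θ), so v = −rω sinθ·[1 + r cosθ/√(L² − r² sin²θ)].
With r = 0.0194 m, L = 0.0933 m, θ = 32.1°: √(L² − r² sin²θ) = 0.092729 m.
v = −0.0194·239.7·0.53140·[1 + 0.0194·0.84712/0.092729] = -2.9091 m/s.
|v| = 2.9091 m/s.

2.91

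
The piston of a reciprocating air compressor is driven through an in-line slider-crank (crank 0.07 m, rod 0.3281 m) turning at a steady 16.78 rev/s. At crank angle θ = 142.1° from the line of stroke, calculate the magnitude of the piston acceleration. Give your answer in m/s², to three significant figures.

ω = 2π·16.8 = 105.4 rad/s
x(θ) = r cosθ + √(L² − r² sin²θ); with ω constant, a = ω²·d²x/dθ².
d²x/dθ² = −r cosθ − r²(cos2θ)/√u − r⁴ sin²2θ/(4u^{3/2}),  u = L² − r² sin²θ = 0.105801 m².
Substituting r = 0.07 m, L = 0.3281 m, θ = 142.1°: d²x/dθ² = +0.051377 m.
a = ω²·d²x/dθ² = (105.4)²·(+0.051377) = +571.1 m/s²;  |a| = 571.1 m/s².

571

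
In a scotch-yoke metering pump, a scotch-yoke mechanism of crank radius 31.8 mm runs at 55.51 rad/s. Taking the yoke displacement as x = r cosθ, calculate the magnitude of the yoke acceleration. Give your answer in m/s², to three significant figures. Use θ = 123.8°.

ω = 55.51 rad/s
x = r cosθ ⇒ ẍ = −rω² cosθ (ω constant).
|a| = rω²|cosθ| = 0.0318·(55.51)²·|cos 123.8°| = 54.51 m/s².

54.5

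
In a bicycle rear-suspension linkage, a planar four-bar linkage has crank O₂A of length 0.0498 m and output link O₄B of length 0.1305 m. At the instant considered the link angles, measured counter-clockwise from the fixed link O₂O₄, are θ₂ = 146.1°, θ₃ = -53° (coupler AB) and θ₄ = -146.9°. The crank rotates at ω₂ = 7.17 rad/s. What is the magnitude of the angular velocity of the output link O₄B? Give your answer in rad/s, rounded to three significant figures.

0.897

ω₂ = 7.17 rad/s
Differentiating the loop-closure r₂e^{iθ₂}+r₃e^{iθ₃}=r₁+r₄e^{iθ₄} gives r₂ω₂e^{iθ₂}+r₃ω₃e^{iθ₃}=r₄ω₄e^{iθ₄}.
Eliminating the other unknown: ω₄ = r₂ω₂ sin(θ₂−θ₃) / [r₄ sin(θ₄−θ₃)].
Numerator sine = -0.32722; denominator sine = -0.99768.
Result = 0.0498·7.17·(-0.32722) / (0.1305·(-0.99768)) = +0.89739 rad/s; magnitude 0.89739 rad/s.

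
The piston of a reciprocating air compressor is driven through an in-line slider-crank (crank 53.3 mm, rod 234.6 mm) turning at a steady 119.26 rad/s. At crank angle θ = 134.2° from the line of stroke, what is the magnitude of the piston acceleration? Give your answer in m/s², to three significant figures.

ω = 119.3 rad/s
x(θ) = r cosθ + √(L² − r² sin²θ); with ω constant, a = ω²·d²x/dθ².
d²x/dθ² = −r cosθ − r²(cos2θ)/√u − r⁴ sin²2θ/(4u^{3/2}),  u = L² − r² sin²θ = 0.0535771 m².
Substituting r = 0.0533 m, L = 0.2346 m, θ = 134.2°: d²x/dθ² = +0.037339 m.
a = ω²·d²x/dθ² = (119.3)²·(+0.037339) = +531.07 m/s²;  |a| = 531.07 m/s².

531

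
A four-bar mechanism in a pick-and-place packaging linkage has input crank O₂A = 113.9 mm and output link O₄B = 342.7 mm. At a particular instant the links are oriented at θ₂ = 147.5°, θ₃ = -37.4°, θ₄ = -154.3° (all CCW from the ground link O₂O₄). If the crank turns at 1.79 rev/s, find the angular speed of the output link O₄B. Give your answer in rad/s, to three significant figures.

ω₂ = 11.25 rad/s (from 1.79 rev/s).
Differentiating the loop-closure r₂e^{iθ₂}+r₃e^{iθ₃}=r₁+r₄e^{iθ₄} gives r₂ω₂e^{iθ₂}+r₃ω₃e^{iθ₃}=r₄ω₄e^{iθ₄}.
Eliminating the other unknown: ω₄ = r₂ω₂ sin(θ₂−θ₃) / [r₄ sin(θ₄−θ₃)].
Numerator sine = -0.08542; denominator sine = -0.89180.
Result = 0.1139·11.25·(-0.08542) / (0.3427·(-0.89180)) = +0.35803 rad/s; magnitude 0.35803 rad/s.

0.358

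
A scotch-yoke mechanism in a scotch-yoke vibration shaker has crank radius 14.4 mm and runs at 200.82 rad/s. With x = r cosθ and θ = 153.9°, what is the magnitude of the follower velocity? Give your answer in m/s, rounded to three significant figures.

1.27

ω = 200.8 rad/s
x = r cosθ ⇒ ẋ = −rω sinθ.
|v| = rω|sinθ| = 0.0144·200.8·|sin 153.9°| = 1.2722 m/s.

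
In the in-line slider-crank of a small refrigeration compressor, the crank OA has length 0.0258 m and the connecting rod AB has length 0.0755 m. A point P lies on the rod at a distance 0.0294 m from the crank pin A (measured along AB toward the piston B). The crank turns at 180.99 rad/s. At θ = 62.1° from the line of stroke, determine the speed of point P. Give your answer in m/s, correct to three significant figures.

4.59

ω = 181 rad/s.  Crank-pin speed |V_A| = rω = 4.6695 m/s, perpendicular to OA.
Rod angle: sinφ = −(r/L) sinθ ⇒ φ = -17.578°; ω_rod = −rω cosθ/√(L²−r²sin²θ) = -30.358 rad/s.
V_P = V_A + ω_rod × AP, with AP = 0.0294 m along the rod.
Components: V_Px = −rω sinθ − a·ω_rod·sinφ = -4.3963 m/s;  V_Py = rω cosθ + a·ω_rod·cosφ = +1.3342 m/s.
|V_P| = √(V_Px² + V_Py²) = 4.5943 m/s.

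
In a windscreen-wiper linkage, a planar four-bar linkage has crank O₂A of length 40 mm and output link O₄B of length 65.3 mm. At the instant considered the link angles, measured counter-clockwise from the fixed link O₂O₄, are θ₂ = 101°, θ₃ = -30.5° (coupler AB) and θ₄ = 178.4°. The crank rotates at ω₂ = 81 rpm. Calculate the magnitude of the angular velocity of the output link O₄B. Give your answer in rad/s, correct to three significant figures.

8.05

ω₂ = 8.482 rad/s (from 81 rpm).
Differentiating the loop-closure r₂e^{iθ₂}+r₃e^{iθ₃}=r₁+r₄e^{iθ₄} gives r₂ω₂e^{iθ₂}+r₃ω₃e^{iθ₃}=r₄ω₄e^{iθ₄}.
Eliminating the other unknown: ω₄ = r₂ω₂ sin(θ₂−θ₃) / [r₄ sin(θ₄−θ₃)].
Numerator sine = +0.74896; denominator sine = -0.48328.
Result = 0.04·8.482·(+0.74896) / (0.0653·(-0.48328)) = -8.0522 rad/s; magnitude 8.0522 rad/s.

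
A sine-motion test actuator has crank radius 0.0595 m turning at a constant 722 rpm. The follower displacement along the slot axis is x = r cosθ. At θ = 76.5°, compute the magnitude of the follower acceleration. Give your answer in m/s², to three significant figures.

79.4

ω = 75.61 rad/s (from 722 rpm).
x = r cosθ ⇒ ẍ = −rω² cosθ (ω constant).
|a| = rω²|cosθ| = 0.0595·(75.61)²·|cos 76.5°| = 79.402 m/s².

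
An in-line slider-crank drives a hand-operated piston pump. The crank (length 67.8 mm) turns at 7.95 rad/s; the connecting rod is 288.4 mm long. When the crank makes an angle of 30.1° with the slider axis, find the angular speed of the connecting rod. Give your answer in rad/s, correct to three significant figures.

ω = 7.95 rad/s
The rod makes angle φ with the slider axis where L sinφ = r sinθ; differentiating, L cosφ·φ̇ = r ω cosθ.
L cosφ = √(L² − r² sin²θ) = 0.28639 m.
|ω_rod| = r ω |cosθ| / √(L² − r² sin²θ) = 0.0678·7.95·0.86515/0.28639 = 1.6283 rad/s.

1.63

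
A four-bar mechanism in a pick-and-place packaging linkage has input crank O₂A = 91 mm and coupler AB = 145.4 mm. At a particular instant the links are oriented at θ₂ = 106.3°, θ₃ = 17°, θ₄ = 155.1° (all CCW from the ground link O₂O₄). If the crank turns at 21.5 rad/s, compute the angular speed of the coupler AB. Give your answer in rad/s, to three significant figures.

ω₂ = 21.5 rad/s
Differentiating the loop-closure r₂e^{iθ₂}+r₃e^{iθ₃}=r₁+r₄e^{iθ₄} gives r₂ω₂e^{iθ₂}+r₃ω₃e^{iθ₃}=r₄ω₄e^{iθ₄}.
Eliminating the other unknown: ω₃ = r₂ω₂ sin(θ₄−θ₂) / [r₃ sin(θ₃−θ₄)].
Numerator sine = +0.75241; denominator sine = -0.66783.
Result = 0.091·21.5·(+0.75241) / (0.1454·(-0.66783)) = -15.16 rad/s; magnitude 15.16 rad/s.

15.2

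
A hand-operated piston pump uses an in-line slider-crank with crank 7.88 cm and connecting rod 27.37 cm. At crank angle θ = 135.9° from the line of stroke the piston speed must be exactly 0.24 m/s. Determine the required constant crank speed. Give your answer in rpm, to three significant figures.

53.0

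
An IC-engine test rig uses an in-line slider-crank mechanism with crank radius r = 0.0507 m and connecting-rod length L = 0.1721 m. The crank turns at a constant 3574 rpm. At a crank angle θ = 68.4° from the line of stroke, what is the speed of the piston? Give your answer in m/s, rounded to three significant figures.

19.6

ω = 2π·3574/60 = 374.3 rad/s
For an in-line slider-crank, x = r cosθ + √(L² − r² sin²θ), so v = −rω sinθ·[1 + r cosθ/√(L² − r² sin²θ)].
With r = 0.0507 m, L = 0.1721 m, θ = 68.4°: √(L² − r² sin²θ) = 0.16552 m.
v = −0.0507·374.3·0.92978·[1 + 0.0507·0.36812/0.16552] = -19.632 m/s.
|v| = 19.632 m/s.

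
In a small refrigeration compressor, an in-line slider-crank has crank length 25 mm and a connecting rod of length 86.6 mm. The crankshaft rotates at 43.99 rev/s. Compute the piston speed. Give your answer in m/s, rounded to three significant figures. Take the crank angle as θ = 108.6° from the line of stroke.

5.92

ω = 2π·44 = 276.4 rad/s
For an in-line slider-crank, x = r cosθ + √(L² − r² sin²θ), so v = −rω sinθ·[1 + r cosθ/√(L² − r² sin²θ)].
With r = 0.025 m, L = 0.0866 m, θ = 108.6°: √(L² − r² sin²θ) = 0.083296 m.
v = −0.025·276.4·0.94777·[1 + 0.025·-0.31896/0.083296] = -5.9221 m/s.
|v| = 5.9221 m/s.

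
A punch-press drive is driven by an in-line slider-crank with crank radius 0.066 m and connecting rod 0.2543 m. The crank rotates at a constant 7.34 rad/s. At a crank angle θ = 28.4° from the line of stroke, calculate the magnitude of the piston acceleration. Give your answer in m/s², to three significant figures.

ω = 7.34 rad/s
x(θ) = r cosθ + √(L² − r² sin²θ); with ω constant, a = ω²·d²x/dθ².
d²x/dθ² = −r cosθ − r²(cos2θ)/√u − r⁴ sin²2θ/(4u^{3/2}),  u = L² − r² sin²θ = 0.0636831 m².
Substituting r = 0.066 m, L = 0.2543 m, θ = 28.4°: d²x/dθ² = -0.067715 m.
a = ω²·d²x/dθ² = (7.34)²·(-0.067715) = -3.6482 m/s²;  |a| = 3.6482 m/s².

3.65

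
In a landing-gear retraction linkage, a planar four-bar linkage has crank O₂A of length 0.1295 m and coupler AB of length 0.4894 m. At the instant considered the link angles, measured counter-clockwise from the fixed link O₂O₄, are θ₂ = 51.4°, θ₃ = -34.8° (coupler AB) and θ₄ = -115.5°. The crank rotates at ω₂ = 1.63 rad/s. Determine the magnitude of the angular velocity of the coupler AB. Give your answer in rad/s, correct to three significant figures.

ω₂ = 1.63 rad/s
Differentiating the loop-closure r₂e^{iθ₂}+r₃e^{iθ₃}=r₁+r₄e^{iθ₄} gives r₂ω₂e^{iθ₂}+r₃ω₃e^{iθ₃}=r₄ω₄e^{iθ₄}.
Eliminating the other unknown: ω₃ = r₂ω₂ sin(θ₄−θ₂) / [r₃ sin(θ₃−θ₄)].
Numerator sine = -0.22665; denominator sine = +0.98686.
Result = 0.1295·1.63·(-0.22665) / (0.4894·(+0.98686)) = -0.09906 rad/s; magnitude 0.09906 rad/s.

0.0991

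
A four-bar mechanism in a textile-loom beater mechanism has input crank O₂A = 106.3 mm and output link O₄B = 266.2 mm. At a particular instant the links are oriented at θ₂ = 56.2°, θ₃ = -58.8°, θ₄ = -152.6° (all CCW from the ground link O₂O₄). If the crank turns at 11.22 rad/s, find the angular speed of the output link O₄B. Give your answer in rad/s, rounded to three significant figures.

4.07

ω₂ = 11.22 rad/s
Differentiating the loop-closure r₂e^{iθ₂}+r₃e^{iθ₃}=r₁+r₄e^{iθ₄} gives r₂ω₂e^{iθ₂}+r₃ω₃e^{iθ₃}=r₄ω₄e^{iθ₄}.
Eliminating the other unknown: ω₄ = r₂ω₂ sin(θ₂−θ₃) / [r₄ sin(θ₄−θ₃)].
Numerator sine = +0.90631; denominator sine = -0.99780.
Result = 0.1063·11.22·(+0.90631) / (0.2662·(-0.99780)) = -4.0696 rad/s; magnitude 4.0696 rad/s.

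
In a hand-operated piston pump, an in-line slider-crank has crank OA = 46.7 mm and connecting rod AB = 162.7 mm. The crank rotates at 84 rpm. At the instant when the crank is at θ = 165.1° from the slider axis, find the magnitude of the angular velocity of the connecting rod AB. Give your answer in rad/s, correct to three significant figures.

ω = 8.796 rad/s (converted from 84 rpm).
The rod makes angle φ with the slider axis where L sinφ = r sinθ; differentiating, L cosφ·φ̇ = r ω cosθ.
L cosφ = √(L² − r² sin²θ) = 0.16226 m.
|ω_rod| = r ω |cosθ| / √(L² − r² sin²θ) = 0.0467·8.796·0.96638/0.16226 = 2.4466 rad/s.

2.45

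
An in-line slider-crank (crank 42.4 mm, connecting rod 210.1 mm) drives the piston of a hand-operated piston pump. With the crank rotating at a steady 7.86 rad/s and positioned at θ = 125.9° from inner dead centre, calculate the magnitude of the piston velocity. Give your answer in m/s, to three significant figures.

0.238

ω = 7.86 rad/s
For an in-line slider-crank, x = r cosθ + √(L² − r² sin²θ), so v = −rω sinθ·[1 + r cosθ/√(L² − r² sin²θ)].
With r = 0.0424 m, L = 0.2101 m, θ = 125.9°: √(L² − r² sin²θ) = 0.20727 m.
v = −0.0424·7.86·0.81004·[1 + 0.0424·-0.58637/0.20727] = -0.23758 m/s.
|v| = 0.23758 m/s.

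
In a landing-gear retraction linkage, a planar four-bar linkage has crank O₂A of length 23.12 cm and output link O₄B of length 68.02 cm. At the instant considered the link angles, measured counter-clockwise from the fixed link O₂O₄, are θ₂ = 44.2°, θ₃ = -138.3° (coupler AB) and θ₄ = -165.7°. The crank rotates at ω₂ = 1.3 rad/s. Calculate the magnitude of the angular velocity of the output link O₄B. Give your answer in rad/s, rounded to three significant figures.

0.0419

ω₂ = 1.3 rad/s
Differentiating the loop-closure r₂e^{iθ₂}+r₃e^{iθ₃}=r₁+r₄e^{iθ₄} gives r₂ω₂e^{iθ₂}+r₃ω₃e^{iθ₃}=r₄ω₄e^{iθ₄}.
Eliminating the other unknown: ω₄ = r₂ω₂ sin(θ₂−θ₃) / [r₄ sin(θ₄−θ₃)].
Numerator sine = -0.04362; denominator sine = -0.46020.
Result = 0.2312·1.3·(-0.04362) / (0.6802·(-0.46020)) = +0.041882 rad/s; magnitude 0.041882 rad/s.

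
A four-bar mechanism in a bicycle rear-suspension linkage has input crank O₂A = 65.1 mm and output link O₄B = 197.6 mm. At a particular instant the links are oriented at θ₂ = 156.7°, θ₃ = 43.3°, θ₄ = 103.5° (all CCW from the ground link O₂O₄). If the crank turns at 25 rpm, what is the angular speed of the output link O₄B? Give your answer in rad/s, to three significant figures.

ω₂ = 2.618 rad/s (from 25 rpm).
Differentiating the loop-closure r₂e^{iθ₂}+r₃e^{iθ₃}=r₁+r₄e^{iθ₄} gives r₂ω₂e^{iθ₂}+r₃ω₃e^{iθ₃}=r₄ω₄e^{iθ₄}.
Eliminating the other unknown: ω₄ = r₂ω₂ sin(θ₂−θ₃) / [r₄ sin(θ₄−θ₃)].
Numerator sine = +0.91775; denominator sine = +0.86777.
Result = 0.0651·2.618·(+0.91775) / (0.1976·(+0.86777)) = +0.91219 rad/s; magnitude 0.91219 rad/s.

0.912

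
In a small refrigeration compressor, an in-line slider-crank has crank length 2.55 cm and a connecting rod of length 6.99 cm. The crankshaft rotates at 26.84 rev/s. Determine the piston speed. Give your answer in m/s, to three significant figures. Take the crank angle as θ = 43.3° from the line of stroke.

3.76

ω = 2π·26.8 = 168.6 rad/s
For an in-line slider-crank, x = r cosθ + √(L² − r² sin²θ), so v = −rω sinθ·[1 + r cosθ/√(L² − r² sin²θ)].
With r = 0.0255 m, L = 0.0699 m, θ = 43.3°: √(L² − r² sin²θ) = 0.067677 m.
v = −0.0255·168.6·0.68582·[1 + 0.0255·0.72777/0.067677] = -3.758 m/s.
|v| = 3.758 m/s.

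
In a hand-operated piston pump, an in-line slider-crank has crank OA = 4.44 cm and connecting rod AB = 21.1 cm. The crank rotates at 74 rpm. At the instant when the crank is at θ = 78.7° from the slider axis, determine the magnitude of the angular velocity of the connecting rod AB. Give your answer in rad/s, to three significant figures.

0.327

ω = 7.749 rad/s (converted from 74 rpm).
The rod makes angle φ with the slider axis where L sinφ = r sinθ; differentiating, L cosφ·φ̇ = r ω cosθ.
L cosφ = √(L² − r² sin²θ) = 0.20646 m.
|ω_rod| = r ω |cosθ| / √(L² − r² sin²θ) = 0.0444·7.749·0.19595/0.20646 = 0.32655 rad/s.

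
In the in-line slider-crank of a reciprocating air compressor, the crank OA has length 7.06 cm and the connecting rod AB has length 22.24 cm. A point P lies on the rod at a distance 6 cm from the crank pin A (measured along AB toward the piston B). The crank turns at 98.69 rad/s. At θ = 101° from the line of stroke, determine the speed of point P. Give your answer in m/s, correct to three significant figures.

6.79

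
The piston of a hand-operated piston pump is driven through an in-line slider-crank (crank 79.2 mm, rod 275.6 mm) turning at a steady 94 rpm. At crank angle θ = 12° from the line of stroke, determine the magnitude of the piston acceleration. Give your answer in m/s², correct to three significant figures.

ω = 2π·94/60 = 9.844 rad/s
x(θ) = r cosθ + √(L² − r² sin²θ); with ω constant, a = ω²·d²x/dθ².
d²x/dθ² = −r cosθ − r²(cos2θ)/√u − r⁴ sin²2θ/(4u^{3/2}),  u = L² − r² sin²θ = 0.0756842 m².
Substituting r = 0.0792 m, L = 0.2756 m, θ = 12°: d²x/dθ² = -0.098377 m.
a = ω²·d²x/dθ² = (9.844)²·(-0.098377) = -9.5325 m/s²;  |a| = 9.5325 m/s².

9.53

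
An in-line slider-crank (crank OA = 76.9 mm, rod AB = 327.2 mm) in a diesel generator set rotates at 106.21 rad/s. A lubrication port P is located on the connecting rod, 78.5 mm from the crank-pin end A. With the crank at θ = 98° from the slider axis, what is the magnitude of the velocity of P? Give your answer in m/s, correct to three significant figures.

ω = 106.2 rad/s.  Crank-pin speed |V_A| = rω = 8.1675 m/s, perpendicular to OA.
Rod angle: sinφ = −(r/L) sinθ ⇒ φ = -13.458°; ω_rod = −rω cosθ/√(L²−r²sin²θ) = +3.5721 rad/s.
V_P = V_A + ω_rod × AP, with AP = 0.0785 m along the rod.
Components: V_Px = −rω sinθ − a·ω_rod·sinφ = -8.0228 m/s;  V_Py = rω cosθ + a·ω_rod·cosφ = -0.86399 m/s.
|V_P| = √(V_Px² + V_Py²) = 8.0692 m/s.

8.07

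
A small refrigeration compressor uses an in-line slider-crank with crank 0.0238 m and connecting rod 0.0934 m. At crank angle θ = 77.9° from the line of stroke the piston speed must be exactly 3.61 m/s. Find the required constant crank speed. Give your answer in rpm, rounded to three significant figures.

For an in-line slider-crank, |v_piston| = rω|sinθ|·[1 + r cosθ/√(L² − r² sin²θ)].
With r = 0.0238 m, L = 0.0934 m, θ = 77.9°: the bracketed kinematic factor |dx/dθ| = 0.024555 m.
ω = v/|dx/dθ| = 3.61/0.024555 = 147.02 rad/s.
N = 60ω/(2π) = 1403.9 rpm.

1400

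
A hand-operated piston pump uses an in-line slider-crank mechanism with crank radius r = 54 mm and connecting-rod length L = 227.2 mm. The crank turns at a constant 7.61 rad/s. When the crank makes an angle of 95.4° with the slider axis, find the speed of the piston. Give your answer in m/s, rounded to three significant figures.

0.400

ω = 7.61 rad/s
For an in-line slider-crank, x = r cosθ + √(L² − r² sin²θ), so v = −rω sinθ·[1 + r cosθ/√(L² − r² sin²θ)].
With r = 0.054 m, L = 0.2272 m, θ = 95.4°: √(L² − r² sin²θ) = 0.22075 m.
v = −0.054·7.61·0.99556·[1 + 0.054·-0.09411/0.22075] = -0.3997 m/s.
|v| = 0.3997 m/s.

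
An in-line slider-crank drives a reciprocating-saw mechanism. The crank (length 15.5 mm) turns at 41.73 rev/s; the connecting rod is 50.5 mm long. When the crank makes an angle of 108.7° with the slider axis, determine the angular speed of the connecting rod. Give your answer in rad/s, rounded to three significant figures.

ω = 262.2 rad/s (converted from 41.73 rev/s).
The rod makes angle φ with the slider axis where L sinφ = r sinθ; differentiating, L cosφ·φ̇ = r ω cosθ.
L cosφ = √(L² − r² sin²θ) = 0.048319 m.
|ω_rod| = r ω |cosθ| / √(L² − r² sin²θ) = 0.0155·262.2·0.32061/0.048319 = 26.967 rad/s.

27.0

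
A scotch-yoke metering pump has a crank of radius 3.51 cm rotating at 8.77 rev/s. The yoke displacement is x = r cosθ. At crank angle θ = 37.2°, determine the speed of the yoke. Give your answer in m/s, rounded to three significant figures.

ω = 55.1 rad/s (from 8.77 rev/s).
x = r cosθ ⇒ ẋ = −rω sinθ.
|v| = rω|sinθ| = 0.0351·55.1·|sin 37.2°| = 1.1694 m/s.

1.17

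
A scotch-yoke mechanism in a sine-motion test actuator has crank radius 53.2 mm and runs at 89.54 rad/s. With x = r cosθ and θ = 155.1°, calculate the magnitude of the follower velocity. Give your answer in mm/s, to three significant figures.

ω = 89.54 rad/s
x = r cosθ ⇒ ẋ = −rω sinθ.
|v| = rω|sinθ| = 0.0532·89.54·|sin 155.1°| = 2.0056 m/s = 2005.6 mm/s.

2010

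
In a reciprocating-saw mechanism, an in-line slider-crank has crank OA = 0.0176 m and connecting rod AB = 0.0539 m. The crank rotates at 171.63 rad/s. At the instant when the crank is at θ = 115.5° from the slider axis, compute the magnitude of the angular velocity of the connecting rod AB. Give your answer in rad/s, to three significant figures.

ω = 171.6 rad/s
The rod makes angle φ with the slider axis where L sinφ = r sinθ; differentiating, L cosφ·φ̇ = r ω cosθ.
L cosφ = √(L² − r² sin²θ) = 0.051506 m.
|ω_rod| = r ω |cosθ| / √(L² − r² sin²θ) = 0.0176·171.6·0.43051/0.051506 = 25.248 rad/s.

25.2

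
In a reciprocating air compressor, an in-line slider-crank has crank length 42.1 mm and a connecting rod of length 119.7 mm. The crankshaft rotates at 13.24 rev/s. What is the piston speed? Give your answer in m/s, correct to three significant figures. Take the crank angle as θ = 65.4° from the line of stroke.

3.68

ω = 2π·13.2 = 83.19 rad/s
For an in-line slider-crank, x = r cosθ + √(L² − r² sin²θ), so v = −rω sinθ·[1 + r cosθ/√(L² − r² sin²θ)].
With r = 0.0421 m, L = 0.1197 m, θ = 65.4°: √(L² − r² sin²θ) = 0.11341 m.
v = −0.0421·83.19·0.90924·[1 + 0.0421·0.41628/0.11341] = -3.6765 m/s.
|v| = 3.6765 m/s.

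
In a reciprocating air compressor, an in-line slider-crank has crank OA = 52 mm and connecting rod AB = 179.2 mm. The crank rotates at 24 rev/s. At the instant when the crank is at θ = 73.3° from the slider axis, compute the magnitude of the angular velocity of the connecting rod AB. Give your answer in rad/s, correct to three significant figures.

13.1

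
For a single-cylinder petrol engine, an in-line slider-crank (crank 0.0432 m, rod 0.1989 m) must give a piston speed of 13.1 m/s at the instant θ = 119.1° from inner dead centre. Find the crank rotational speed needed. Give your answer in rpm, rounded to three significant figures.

For an in-line slider-crank, |v_piston| = rω|sinθ|·[1 + r cosθ/√(L² − r² sin²θ)].
With r = 0.0432 m, L = 0.1989 m, θ = 119.1°: the bracketed kinematic factor |dx/dθ| = 0.033686 m.
ω = v/|dx/dθ| = 13.1/0.033686 = 388.89 rad/s.
N = 60ω/(2π) = 3713.6 rpm.

3710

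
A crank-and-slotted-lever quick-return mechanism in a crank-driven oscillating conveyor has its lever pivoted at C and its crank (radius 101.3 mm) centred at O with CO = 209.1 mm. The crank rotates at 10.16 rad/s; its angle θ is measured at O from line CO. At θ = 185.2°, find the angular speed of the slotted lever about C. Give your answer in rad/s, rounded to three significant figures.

9.33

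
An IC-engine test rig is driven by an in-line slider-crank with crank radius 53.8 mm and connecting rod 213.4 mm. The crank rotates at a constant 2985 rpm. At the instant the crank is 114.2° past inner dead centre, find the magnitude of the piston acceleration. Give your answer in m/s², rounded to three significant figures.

ω = 2π·2985/60 = 312.6 rad/s
x(θ) = r cosθ + √(L² − r² sin²θ); with ω constant, a = ω²·d²x/dθ².
d²x/dθ² = −r cosθ − r²(cos2θ)/√u − r⁴ sin²2θ/(4u^{3/2}),  u = L² − r² sin²θ = 0.0431315 m².
Substituting r = 0.0538 m, L = 0.2134 m, θ = 114.2°: d²x/dθ² = +0.031176 m.
a = ω²·d²x/dθ² = (312.6)²·(+0.031176) = +3046.3 m/s²;  |a| = 3046.3 m/s².

3050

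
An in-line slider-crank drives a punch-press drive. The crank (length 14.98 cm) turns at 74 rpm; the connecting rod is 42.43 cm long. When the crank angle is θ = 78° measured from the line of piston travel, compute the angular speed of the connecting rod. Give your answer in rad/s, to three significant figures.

0.606

ω = 7.749 rad/s (converted from 74 rpm).
The rod makes angle φ with the slider axis where L sinφ = r sinθ; differentiating, L cosφ·φ̇ = r ω cosθ.
L cosφ = √(L² − r² sin²θ) = 0.3982 m.
|ω_rod| = r ω |cosθ| / √(L² − r² sin²θ) = 0.1498·7.749·0.20791/0.3982 = 0.60611 rad/s.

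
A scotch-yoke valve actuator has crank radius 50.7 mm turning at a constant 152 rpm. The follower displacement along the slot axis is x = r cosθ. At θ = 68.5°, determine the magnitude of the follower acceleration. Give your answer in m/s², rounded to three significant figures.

ω = 15.92 rad/s (from 152 rpm).
x = r cosθ ⇒ ẍ = −rω² cosθ (ω constant).
|a| = rω²|cosθ| = 0.0507·(15.92)²·|cos 68.5°| = 4.7079 m/s².

4.71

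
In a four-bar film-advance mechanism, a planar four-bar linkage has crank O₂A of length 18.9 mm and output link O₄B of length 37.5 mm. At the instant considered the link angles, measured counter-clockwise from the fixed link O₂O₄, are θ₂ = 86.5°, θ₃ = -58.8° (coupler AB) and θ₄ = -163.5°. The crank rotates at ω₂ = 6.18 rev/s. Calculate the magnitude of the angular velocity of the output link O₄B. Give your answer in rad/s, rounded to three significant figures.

11.5

ω₂ = 38.83 rad/s (from 6.18 rev/s).
Differentiating the loop-closure r₂e^{iθ₂}+r₃e^{iθ₃}=r₁+r₄e^{iθ₄} gives r₂ω₂e^{iθ₂}+r₃ω₃e^{iθ₃}=r₄ω₄e^{iθ₄}.
Eliminating the other unknown: ω₄ = r₂ω₂ sin(θ₂−θ₃) / [r₄ sin(θ₄−θ₃)].
Numerator sine = +0.56928; denominator sine = -0.96727.
Result = 0.0189·38.83·(+0.56928) / (0.0375·(-0.96727)) = -11.518 rad/s; magnitude 11.518 rad/s.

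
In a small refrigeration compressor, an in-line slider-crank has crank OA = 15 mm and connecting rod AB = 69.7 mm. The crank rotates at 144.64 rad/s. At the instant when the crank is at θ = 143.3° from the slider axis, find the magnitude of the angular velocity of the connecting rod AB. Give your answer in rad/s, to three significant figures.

ω = 144.6 rad/s
The rod makes angle φ with the slider axis where L sinφ = r sinθ; differentiating, L cosφ·φ̇ = r ω cosθ.
L cosφ = √(L² − r² sin²θ) = 0.069121 m.
|ω_rod| = r ω |cosθ| / √(L² − r² sin²θ) = 0.015·144.6·0.80178/0.069121 = 25.166 rad/s.

25.2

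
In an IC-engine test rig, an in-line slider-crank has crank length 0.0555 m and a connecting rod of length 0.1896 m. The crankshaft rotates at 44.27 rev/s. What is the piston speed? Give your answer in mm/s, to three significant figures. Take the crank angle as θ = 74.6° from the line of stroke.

16100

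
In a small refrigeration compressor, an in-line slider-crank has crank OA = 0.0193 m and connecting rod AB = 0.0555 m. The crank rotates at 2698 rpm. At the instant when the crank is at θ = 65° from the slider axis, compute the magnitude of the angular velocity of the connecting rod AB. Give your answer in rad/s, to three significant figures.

43.8

ω = 282.5 rad/s (converted from 2698 rpm).
The rod makes angle φ with the slider axis where L sinφ = r sinθ; differentiating, L cosφ·φ̇ = r ω cosθ.
L cosφ = √(L² − r² sin²θ) = 0.052672 m.
|ω_rod| = r ω |cosθ| / √(L² − r² sin²θ) = 0.0193·282.5·0.42262/0.052672 = 43.752 rad/s.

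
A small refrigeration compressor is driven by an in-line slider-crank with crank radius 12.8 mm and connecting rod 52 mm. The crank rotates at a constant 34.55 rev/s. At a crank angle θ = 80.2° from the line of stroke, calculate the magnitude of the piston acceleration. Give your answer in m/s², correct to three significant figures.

41.2

ω = 2π·34.5 = 217.1 rad/s
x(θ) = r cosθ + √(L² − r² sin²θ); with ω constant, a = ω²·d²x/dθ².
d²x/dθ² = −r cosθ − r²(cos2θ)/√u − r⁴ sin²2θ/(4u^{3/2}),  u = L² − r² sin²θ = 0.00254491 m².
Substituting r = 0.0128 m, L = 0.052 m, θ = 80.2°: d²x/dθ² = +0.00087501 m.
a = ω²·d²x/dθ² = (217.1)²·(+0.00087501) = +41.235 m/s²;  |a| = 41.235 m/s².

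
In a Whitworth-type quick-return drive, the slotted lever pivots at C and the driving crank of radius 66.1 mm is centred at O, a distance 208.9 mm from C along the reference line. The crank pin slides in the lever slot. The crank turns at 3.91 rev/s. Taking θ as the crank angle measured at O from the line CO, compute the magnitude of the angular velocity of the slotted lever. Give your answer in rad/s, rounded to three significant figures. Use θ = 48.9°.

4.99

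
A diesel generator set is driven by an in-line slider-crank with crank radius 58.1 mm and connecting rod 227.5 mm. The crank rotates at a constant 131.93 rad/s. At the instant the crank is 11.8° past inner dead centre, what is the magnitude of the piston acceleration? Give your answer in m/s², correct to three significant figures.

ω = 131.9 rad/s
x(θ) = r cosθ + √(L² − r² sin²θ); with ω constant, a = ω²·d²x/dθ².
d²x/dθ² = −r cosθ − r²(cos2θ)/√u − r⁴ sin²2θ/(4u^{3/2}),  u = L² − r² sin²θ = 0.0516151 m².
Substituting r = 0.0581 m, L = 0.2275 m, θ = 11.8°: d²x/dθ² = -0.070527 m.
a = ω²·d²x/dθ² = (131.9)²·(-0.070527) = -1227.6 m/s²;  |a| = 1227.6 m/s².

1230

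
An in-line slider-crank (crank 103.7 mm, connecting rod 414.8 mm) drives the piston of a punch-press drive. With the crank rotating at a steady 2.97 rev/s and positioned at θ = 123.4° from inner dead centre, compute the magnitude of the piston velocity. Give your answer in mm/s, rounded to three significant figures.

ω = 2π·2.97 = 18.66 rad/s
For an in-line slider-crank, x = r cosθ + √(L² − r² sin²θ), so v = −rω sinθ·[1 + r cosθ/√(L² − r² sin²θ)].
With r = 0.1037 m, L = 0.4148 m, θ = 123.4°: √(L² − r² sin²θ) = 0.40566 m.
v = −0.1037·18.66·0.83485·[1 + 0.1037·-0.55048/0.40566] = -1.3882 m/s.
|v| = 1.3882 m/s = 1388.2 mm/s.

1390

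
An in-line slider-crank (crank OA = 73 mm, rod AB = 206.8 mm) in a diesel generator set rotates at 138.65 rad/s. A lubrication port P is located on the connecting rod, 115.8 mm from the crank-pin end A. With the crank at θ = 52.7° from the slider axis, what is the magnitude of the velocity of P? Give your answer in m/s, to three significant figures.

ω = 138.7 rad/s.  Crank-pin speed |V_A| = rω = 10.121 m/s, perpendicular to OA.
Rod angle: sinφ = −(r/L) sinθ ⇒ φ = -16.308°; ω_rod = −rω cosθ/√(L²−r²sin²θ) = -30.902 rad/s.
V_P = V_A + ω_rod × AP, with AP = 0.1158 m along the rod.
Components: V_Px = −rω sinθ − a·ω_rod·sinφ = -9.0562 m/s;  V_Py = rω cosθ + a·ω_rod·cosφ = +2.699 m/s.
|V_P| = √(V_Px² + V_Py²) = 9.4498 m/s.

9.45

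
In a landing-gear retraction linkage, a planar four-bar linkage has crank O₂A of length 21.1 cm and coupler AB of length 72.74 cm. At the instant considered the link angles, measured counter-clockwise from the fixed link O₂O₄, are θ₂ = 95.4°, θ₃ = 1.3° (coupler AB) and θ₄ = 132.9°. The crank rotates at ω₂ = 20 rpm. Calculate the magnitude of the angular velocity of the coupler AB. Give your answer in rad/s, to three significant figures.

ω₂ = 2.094 rad/s (from 20 rpm).
Differentiating the loop-closure r₂e^{iθ₂}+r₃e^{iθ₃}=r₁+r₄e^{iθ₄} gives r₂ω₂e^{iθ₂}+r₃ω₃e^{iθ₃}=r₄ω₄e^{iθ₄}.
Eliminating the other unknown: ω₃ = r₂ω₂ sin(θ₄−θ₂) / [r₃ sin(θ₃−θ₄)].
Numerator sine = +0.60876; denominator sine = -0.74780.
Result = 0.211·2.094·(+0.60876) / (0.7274·(-0.74780)) = -0.49457 rad/s; magnitude 0.49457 rad/s.

0.495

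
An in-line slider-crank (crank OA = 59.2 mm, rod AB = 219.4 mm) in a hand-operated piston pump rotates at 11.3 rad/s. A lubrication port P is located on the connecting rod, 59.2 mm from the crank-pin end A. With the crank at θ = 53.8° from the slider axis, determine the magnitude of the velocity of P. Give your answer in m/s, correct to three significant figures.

ω = 11.3 rad/s.  Crank-pin speed |V_A| = rω = 0.66896 m/s, perpendicular to OA.
Rod angle: sinφ = −(r/L) sinθ ⇒ φ = -12.576°; ω_rod = −rω cosθ/√(L²−r²sin²θ) = -1.8451 rad/s.
V_P = V_A + ω_rod × AP, with AP = 0.0592 m along the rod.
Components: V_Px = −rω sinθ − a·ω_rod·sinφ = -0.56361 m/s;  V_Py = rω cosθ + a·ω_rod·cosφ = +0.28849 m/s.
|V_P| = √(V_Px² + V_Py²) = 0.63315 m/s.

0.633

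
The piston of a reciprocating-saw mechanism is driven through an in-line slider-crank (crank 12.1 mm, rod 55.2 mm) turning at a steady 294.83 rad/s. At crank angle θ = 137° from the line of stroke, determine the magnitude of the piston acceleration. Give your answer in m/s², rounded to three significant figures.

ω = 294.8 rad/s
x(θ) = r cosθ + √(L² − r² sin²θ); with ω constant, a = ω²·d²x/dθ².
d²x/dθ² = −r cosθ − r²(cos2θ)/√u − r⁴ sin²2θ/(4u^{3/2}),  u = L² − r² sin²θ = 0.00297894 m².
Substituting r = 0.0121 m, L = 0.0552 m, θ = 137°: d²x/dθ² = +0.0086295 m.
a = ω²·d²x/dθ² = (294.8)²·(+0.0086295) = +750.11 m/s²;  |a| = 750.11 m/s².

750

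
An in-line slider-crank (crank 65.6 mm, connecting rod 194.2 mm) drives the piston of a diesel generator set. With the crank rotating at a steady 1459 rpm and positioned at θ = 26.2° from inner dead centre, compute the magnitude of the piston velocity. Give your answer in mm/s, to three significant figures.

ω = 2π·1459/60 = 152.8 rad/s
For an in-line slider-crank, x = r cosθ + √(L² − r² sin²θ), so v = −rω sinθ·[1 + r cosθ/√(L² − r² sin²θ)].
With r = 0.0656 m, L = 0.1942 m, θ = 26.2°: √(L² − r² sin²θ) = 0.19203 m.
v = −0.0656·152.8·0.44151·[1 + 0.0656·0.89726/0.19203] = -5.7815 m/s.
|v| = 5.7815 m/s = 5781.5 mm/s.

5780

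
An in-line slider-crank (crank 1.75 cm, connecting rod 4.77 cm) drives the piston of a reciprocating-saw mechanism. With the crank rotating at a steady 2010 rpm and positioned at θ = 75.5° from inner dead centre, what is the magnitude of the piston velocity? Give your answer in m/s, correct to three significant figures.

3.92

ω = 2π·2010/60 = 210.5 rad/s
For an in-line slider-crank, x = r cosθ + √(L² − r² sin²θ), so v = −rω sinθ·[1 + r cosθ/√(L² − r² sin²θ)].
With r = 0.0175 m, L = 0.0477 m, θ = 75.5°: √(L² − r² sin²θ) = 0.04459 m.
v = −0.0175·210.5·0.96815·[1 + 0.0175·0.25038/0.04459] = -3.9166 m/s.
|v| = 3.9166 m/s.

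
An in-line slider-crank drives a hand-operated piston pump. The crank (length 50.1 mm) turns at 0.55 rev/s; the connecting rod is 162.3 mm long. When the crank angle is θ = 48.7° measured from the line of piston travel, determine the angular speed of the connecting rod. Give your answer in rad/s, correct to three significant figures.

0.724

ω = 3.456 rad/s (converted from 0.55 rev/s).
The rod makes angle φ with the slider axis where L sinφ = r sinθ; differentiating, L cosφ·φ̇ = r ω cosθ.
L cosφ = √(L² − r² sin²θ) = 0.15788 m.
|ω_rod| = r ω |cosθ| / √(L² − r² sin²θ) = 0.0501·3.456·0.66000/0.15788 = 0.72379 rad/s.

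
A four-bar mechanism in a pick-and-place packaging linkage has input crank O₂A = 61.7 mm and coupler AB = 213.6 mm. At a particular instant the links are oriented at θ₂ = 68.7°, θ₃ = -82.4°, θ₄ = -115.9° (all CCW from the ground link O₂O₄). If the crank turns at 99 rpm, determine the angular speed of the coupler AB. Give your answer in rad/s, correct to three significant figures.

0.435

ω₂ = 10.37 rad/s (from 99 rpm).
Differentiating the loop-closure r₂e^{iθ₂}+r₃e^{iθ₃}=r₁+r₄e^{iθ₄} gives r₂ω₂e^{iθ₂}+r₃ω₃e^{iθ₃}=r₄ω₄e^{iθ₄}.
Eliminating the other unknown: ω₃ = r₂ω₂ sin(θ₄−θ₂) / [r₃ sin(θ₃−θ₄)].
Numerator sine = +0.08020; denominator sine = +0.55194.
Result = 0.0617·10.37·(+0.08020) / (0.2136·(+0.55194)) = +0.43514 rad/s; magnitude 0.43514 rad/s.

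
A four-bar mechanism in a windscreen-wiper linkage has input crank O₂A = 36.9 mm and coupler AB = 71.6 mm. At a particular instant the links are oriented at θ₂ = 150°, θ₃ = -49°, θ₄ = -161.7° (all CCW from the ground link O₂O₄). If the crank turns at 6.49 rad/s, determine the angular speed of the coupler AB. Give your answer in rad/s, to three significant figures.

ω₂ = 6.49 rad/s
Differentiating the loop-closure r₂e^{iθ₂}+r₃e^{iθ₃}=r₁+r₄e^{iθ₄} gives r₂ω₂e^{iθ₂}+r₃ω₃e^{iθ₃}=r₄ω₄e^{iθ₄}.
Eliminating the other unknown: ω₃ = r₂ω₂ sin(θ₄−θ₂) / [r₃ sin(θ₃−θ₄)].
Numerator sine = +0.74664; denominator sine = +0.92254.
Result = 0.0369·6.49·(+0.74664) / (0.0716·(+0.92254)) = +2.707 rad/s; magnitude 2.707 rad/s.

2.71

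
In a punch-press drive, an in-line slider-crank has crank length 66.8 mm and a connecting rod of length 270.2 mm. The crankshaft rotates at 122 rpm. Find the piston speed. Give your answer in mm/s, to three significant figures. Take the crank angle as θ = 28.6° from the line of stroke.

498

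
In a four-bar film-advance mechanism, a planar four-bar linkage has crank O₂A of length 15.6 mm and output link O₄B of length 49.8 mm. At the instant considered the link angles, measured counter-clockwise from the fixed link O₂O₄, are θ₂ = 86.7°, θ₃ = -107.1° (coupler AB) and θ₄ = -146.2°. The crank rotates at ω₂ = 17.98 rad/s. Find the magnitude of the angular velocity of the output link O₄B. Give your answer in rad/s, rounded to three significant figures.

2.13

ω₂ = 17.98 rad/s
Differentiating the loop-closure r₂e^{iθ₂}+r₃e^{iθ₃}=r₁+r₄e^{iθ₄} gives r₂ω₂e^{iθ₂}+r₃ω₃e^{iθ₃}=r₄ω₄e^{iθ₄}.
Eliminating the other unknown: ω₄ = r₂ω₂ sin(θ₂−θ₃) / [r₄ sin(θ₄−θ₃)].
Numerator sine = -0.23853; denominator sine = -0.63068.
Result = 0.0156·17.98·(-0.23853) / (0.0498·(-0.63068)) = +2.1302 rad/s; magnitude 2.1302 rad/s.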